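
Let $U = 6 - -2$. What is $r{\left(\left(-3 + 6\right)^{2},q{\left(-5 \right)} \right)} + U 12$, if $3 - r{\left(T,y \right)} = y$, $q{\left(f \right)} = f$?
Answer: $104$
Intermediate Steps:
$r{\left(T,y \right)} = 3 - y$
$U = 8$ ($U = 6 + 2 = 8$)
$r{\left(\left(-3 + 6\right)^{2},q{\left(-5 \right)} \right)} + U 12 = \left(3 - -5\right) + 8 \cdot 12 = \left(3 + 5\right) + 96 = 8 + 96 = 104$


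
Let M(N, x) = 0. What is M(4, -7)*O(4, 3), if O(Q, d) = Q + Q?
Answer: 0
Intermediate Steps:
O(Q, d) = 2*Q
M(4, -7)*O(4, 3) = 0*(2*4) = 0*8 = 0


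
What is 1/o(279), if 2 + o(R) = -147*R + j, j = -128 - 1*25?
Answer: -1/41168 ≈ -2.4291e-5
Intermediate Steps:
j = -153 (j = -128 - 25 = -153)
o(R) = -155 - 147*R (o(R) = -2 + (-147*R - 153) = -2 + (-153 - 147*R) = -155 - 147*R)
1/o(279) = 1/(-155 - 147*279) = 1/(-155 - 41013) = 1/(-41168) = -1/41168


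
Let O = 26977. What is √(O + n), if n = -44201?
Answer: 2*I*√4306 ≈ 131.24*I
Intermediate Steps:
√(O + n) = √(26977 - 44201) = √(-17224) = 2*I*√4306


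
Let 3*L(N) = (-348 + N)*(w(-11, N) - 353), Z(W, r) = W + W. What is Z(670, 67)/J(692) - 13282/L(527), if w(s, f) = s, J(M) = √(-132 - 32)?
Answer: 19923/32578 - 670*I*√41/41 ≈ 0.61155 - 104.64*I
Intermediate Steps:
Z(W, r) = 2*W
J(M) = 2*I*√41 (J(M) = √(-164) = 2*I*√41)
L(N) = 42224 - 364*N/3 (L(N) = ((-348 + N)*(-11 - 353))/3 = ((-348 + N)*(-364))/3 = (126672 - 364*N)/3 = 42224 - 364*N/3)
Z(670, 67)/J(692) - 13282/L(527) = (2*670)/((2*I*√41)) - 13282/(42224 - 364/3*527) = 1340*(-I*√41/82) - 13282/(42224 - 191828/3) = -670*I*√41/41 - 13282/(-65156/3) = -670*I*√41/41 - 13282*(-3/65156) = -670*I*√41/41 + 19923/32578 = 19923/32578 - 670*I*√41/41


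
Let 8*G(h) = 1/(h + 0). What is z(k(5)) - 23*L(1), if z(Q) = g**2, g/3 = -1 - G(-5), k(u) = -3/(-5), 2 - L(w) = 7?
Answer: 197689/1600 ≈ 123.56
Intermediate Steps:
L(w) = -5 (L(w) = 2 - 1*7 = 2 - 7 = -5)
G(h) = 1/(8*h) (G(h) = 1/(8*(h + 0)) = 1/(8*h))
k(u) = 3/5 (k(u) = -3*(-1/5) = 3/5)
g = -117/40 (g = 3*(-1 - 1/(8*(-5))) = 3*(-1 - (-1)/(8*5)) = 3*(-1 - 1*(-1/40)) = 3*(-1 + 1/40) = 3*(-39/40) = -117/40 ≈ -2.9250)
z(Q) = 13689/1600 (z(Q) = (-117/40)**2 = 13689/1600)
z(k(5)) - 23*L(1) = 13689/1600 - 23*(-5) = 13689/1600 + 115 = 197689/1600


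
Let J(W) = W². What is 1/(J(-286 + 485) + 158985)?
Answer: 1/198586 ≈ 5.0356e-6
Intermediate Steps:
1/(J(-286 + 485) + 158985) = 1/((-286 + 485)² + 158985) = 1/(199² + 158985) = 1/(39601 + 158985) = 1/198586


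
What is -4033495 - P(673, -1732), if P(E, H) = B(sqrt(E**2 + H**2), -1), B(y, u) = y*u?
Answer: -4033495 + sqrt(3452753) ≈ -4.0316e+6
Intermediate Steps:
B(y, u) = u*y
P(E, H) = -sqrt(E**2 + H**2)
-4033495 - P(673, -1732) = -4033495 - (-1)*sqrt(673**2 + (-1732)**2) = -4033495 - (-1)*sqrt(452929 + 2999824) = -4033495 - (-1)*sqrt(3452753) = -4033495 + sqrt(3452753)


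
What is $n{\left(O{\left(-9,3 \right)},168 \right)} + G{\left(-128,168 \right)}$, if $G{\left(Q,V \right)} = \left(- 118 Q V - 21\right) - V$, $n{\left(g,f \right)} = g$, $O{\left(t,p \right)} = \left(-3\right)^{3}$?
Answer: $2537256$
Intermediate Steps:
$O{\left(t,p \right)} = -27$
$G{\left(Q,V \right)} = -21 - V - 118 Q V$ ($G{\left(Q,V \right)} = \left(- 118 Q V - 21\right) - V = \left(-21 - 118 Q V\right) - V = -21 - V - 118 Q V$)
$n{\left(O{\left(-9,3 \right)},168 \right)} + G{\left(-128,168 \right)} = -27 - \left(189 - 2537472\right) = -27 - -2537283 = -27 + 2537283 = 2537256$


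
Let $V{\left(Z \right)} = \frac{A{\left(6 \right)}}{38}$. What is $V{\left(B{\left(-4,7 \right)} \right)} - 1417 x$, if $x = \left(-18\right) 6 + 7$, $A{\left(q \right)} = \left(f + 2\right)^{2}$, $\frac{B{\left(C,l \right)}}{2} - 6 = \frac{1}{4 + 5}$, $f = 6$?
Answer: $\frac{2719255}{19} \approx 1.4312 \cdot 10^{5}$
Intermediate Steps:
$B{\left(C,l \right)} = \frac{110}{9}$ ($B{\left(C,l \right)} = 12 + \frac{2}{4 + 5} = 12 + \frac{2}{9} = \frac{110}{9}$)
$A{\left(q \right)} = 64$ ($A{\left(q \right)} = \left(6 + 2\right)^{2} = 8^{2} = 64$)
$x = -101$ ($x = -108 + 7 = -101$)
$V{\left(Z \right)} = \frac{32}{19}$ ($V{\left(Z \right)} = \frac{64}{38} = 64 \cdot \frac{1}{38} = \frac{32}{19}$)
$V{\left(B{\left(-4,7 \right)} \right)} - 1417 x = \frac{32}{19} - -143117 = \frac{32}{19} + 143117 = \frac{2719255}{19}$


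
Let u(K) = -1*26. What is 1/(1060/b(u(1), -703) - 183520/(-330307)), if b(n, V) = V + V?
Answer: -232205821/46048150 ≈ -5.0427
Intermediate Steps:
u(K) = -26
b(n, V) = 2*V
1/(1060/b(u(1), -703) - 183520/(-330307)) = 1/(1060/((2*(-703))) - 183520/(-330307)) = 1/(1060/(-1406) - 183520*(-1/330307)) = 1/(1060*(-1/1406) + 183520/330307) = 1/(-530/703 + 183520/330307) = 1/(-46048150/232205821) = -232205821/46048150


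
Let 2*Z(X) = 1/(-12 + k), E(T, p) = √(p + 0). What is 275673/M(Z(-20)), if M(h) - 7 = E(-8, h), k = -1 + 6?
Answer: 9005318/229 - 91891*I*√14/229 ≈ 39325.0 - 1501.4*I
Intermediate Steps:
k = 5
E(T, p) = √p
Z(X) = -1/14 (Z(X) = 1/(2*(-12 + 5)) = (½)/(-7) = (½)*(-⅐) = -1/14)
M(h) = 7 + √h
275673/M(Z(-20)) = 275673/(7 + √(-1/14)) = 275673/(7 + I*√14/14)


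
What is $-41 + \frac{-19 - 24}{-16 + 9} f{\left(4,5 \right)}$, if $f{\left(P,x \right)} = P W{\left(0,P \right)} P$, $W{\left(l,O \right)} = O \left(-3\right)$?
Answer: $- \frac{8543}{7} \approx -1220.4$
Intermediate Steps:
$W{\left(l,O \right)} = - 3 O$
$f{\left(P,x \right)} = - 3 P^{3}$ ($f{\left(P,x \right)} = P \left(- 3 P\right) P = - 3 P^{2} P = - 3 P^{3}$)
$-41 + \frac{-19 - 24}{-16 + 9} f{\left(4,5 \right)} = -41 + \frac{-19 - 24}{-16 + 9} \left(- 3 \cdot 4^{3}\right) = -41 + - \frac{43}{-7} \left(\left(-3\right) 64\right) = -41 + \left(-43\right) \left(- \frac{1}{7}\right) \left(-192\right) = -41 + \frac{43}{7} \left(-192\right) = -41 - \frac{8256}{7} = - \frac{8543}{7}$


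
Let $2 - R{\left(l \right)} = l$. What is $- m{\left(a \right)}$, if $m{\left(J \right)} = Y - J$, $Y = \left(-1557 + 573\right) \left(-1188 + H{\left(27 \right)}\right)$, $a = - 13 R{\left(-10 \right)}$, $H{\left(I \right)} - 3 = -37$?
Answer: $-1202604$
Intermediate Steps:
$H{\left(I \right)} = -34$ ($H{\left(I \right)} = 3 - 37 = -34$)
$R{\left(l \right)} = 2 - l$
$a = -156$ ($a = - 13 \left(2 - -10\right) = - 13 \left(2 + 10\right) = \left(-13\right) 12 = -156$)
$Y = 1202448$ ($Y = \left(-1557 + 573\right) \left(-1188 - 34\right) = \left(-984\right) \left(-1222\right) = 1202448$)
$m{\left(J \right)} = 1202448 - J$
$- m{\left(a \right)} = - (1202448 - -156) = - (1202448 + 156) = \left(-1\right) 1202604 = -1202604$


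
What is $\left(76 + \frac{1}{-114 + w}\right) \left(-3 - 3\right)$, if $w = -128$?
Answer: $- \frac{55173}{121} \approx -455.98$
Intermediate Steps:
$\left(76 + \frac{1}{-114 + w}\right) \left(-3 - 3\right) = \left(76 + \frac{1}{-114 - 128}\right) \left(-3 - 3\right) = \left(76 + \frac{1}{-242}\right) \left(-3 - 3\right) = \left(76 - \frac{1}{242}\right) \left(-6\right) = \frac{18391}{242} \left(-6\right) = - \frac{55173}{121}$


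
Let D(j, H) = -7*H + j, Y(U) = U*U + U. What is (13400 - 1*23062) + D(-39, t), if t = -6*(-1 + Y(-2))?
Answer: -9659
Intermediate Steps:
Y(U) = U + U**2 (Y(U) = U**2 + U = U + U**2)
t = -6 (t = -6*(-1 - 2*(1 - 2)) = -6*(-1 - 2*(-1)) = -6*(-1 + 2) = -6*1 = -6)
D(j, H) = j - 7*H
(13400 - 1*23062) + D(-39, t) = (13400 - 1*23062) + (-39 - 7*(-6)) = (13400 - 23062) + (-39 + 42) = -9662 + 3 = -9659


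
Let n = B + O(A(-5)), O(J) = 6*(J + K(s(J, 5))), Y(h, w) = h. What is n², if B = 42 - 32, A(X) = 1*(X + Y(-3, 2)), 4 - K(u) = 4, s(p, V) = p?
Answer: 1444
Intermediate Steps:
K(u) = 0 (K(u) = 4 - 1*4 = 4 - 4 = 0)
A(X) = -3 + X (A(X) = 1*(X - 3) = 1*(-3 + X) = -3 + X)
B = 10
O(J) = 6*J (O(J) = 6*(J + 0) = 6*J)
n = -38 (n = 10 + 6*(-3 - 5) = 10 + 6*(-8) = 10 - 48 = -38)
n² = (-38)² = 1444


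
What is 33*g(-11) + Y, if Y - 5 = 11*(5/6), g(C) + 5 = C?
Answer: -3083/6 ≈ -513.83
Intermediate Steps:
g(C) = -5 + C
Y = 85/6 (Y = 5 + 11*(5/6) = 5 + 11*(5*(⅙)) = 5 + 11*(⅚) = 5 + 55/6 = 85/6 ≈ 14.167)
33*g(-11) + Y = 33*(-5 - 11) + 85/6 = 33*(-16) + 85/6 = -528 + 85/6 = -3083/6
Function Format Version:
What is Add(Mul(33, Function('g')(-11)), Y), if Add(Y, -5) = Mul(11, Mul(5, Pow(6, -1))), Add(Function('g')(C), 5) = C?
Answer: Rational(-3083, 6) ≈ -513.83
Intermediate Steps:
Function('g')(C) = Add(-5, C)
Y = Rational(85, 6) (Y = Add(5, Mul(11, Mul(5, Pow(6, -1)))) = Add(5, Mul(11, Mul(5, Rational(1, 6)))) = Add(5, Mul(11, Rational(5, 6))) = Add(5, Rational(55, 6)) = Rational(85, 6) ≈ 14.167)
Add(Mul(33, Function('g')(-11)), Y) = Add(Mul(33, Add(-5, -11)), Rational(85, 6)) = Add(Mul(33, -16), Rational(85, 6)) = Add(-528, Rational(85, 6)) = Rational(-3083, 6)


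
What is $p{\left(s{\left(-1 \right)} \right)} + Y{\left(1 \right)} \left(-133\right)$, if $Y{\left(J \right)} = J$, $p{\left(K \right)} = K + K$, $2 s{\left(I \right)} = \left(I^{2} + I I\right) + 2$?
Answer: $-129$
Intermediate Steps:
$s{\left(I \right)} = 1 + I^{2}$ ($s{\left(I \right)} = \frac{\left(I^{2} + I I\right) + 2}{2} = \frac{\left(I^{2} + I^{2}\right) + 2}{2} = \frac{2 I^{2} + 2}{2} = \frac{2 + 2 I^{2}}{2} = 1 + I^{2}$)
$p{\left(K \right)} = 2 K$
$p{\left(s{\left(-1 \right)} \right)} + Y{\left(1 \right)} \left(-133\right) = 2 \left(1 + \left(-1\right)^{2}\right) + 1 \left(-133\right) = 2 \left(1 + 1\right) - 133 = 2 \cdot 2 - 133 = 4 - 133 = -129$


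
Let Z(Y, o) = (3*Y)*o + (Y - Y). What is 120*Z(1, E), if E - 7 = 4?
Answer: 3960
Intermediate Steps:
E = 11 (E = 7 + 4 = 11)
Z(Y, o) = 3*Y*o (Z(Y, o) = 3*Y*o + 0 = 3*Y*o)
120*Z(1, E) = 120*(3*1*11) = 120*33 = 3960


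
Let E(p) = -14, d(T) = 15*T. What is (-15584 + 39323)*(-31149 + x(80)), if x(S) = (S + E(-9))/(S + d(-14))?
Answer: -48064780602/65 ≈ -7.3946e+8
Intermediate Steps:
x(S) = (-14 + S)/(-210 + S) (x(S) = (S - 14)/(S + 15*(-14)) = (-14 + S)/(S - 210) = (-14 + S)/(-210 + S))
(-15584 + 39323)*(-31149 + x(80)) = (-15584 + 39323)*(-31149 + (-14 + 80)/(-210 + 80)) = 23739*(-31149 + 66/(-130)) = 23739*(-31149 - 1/130*66) = 23739*(-31149 - 33/65) = 23739*(-2024718/65) = -48064780602/65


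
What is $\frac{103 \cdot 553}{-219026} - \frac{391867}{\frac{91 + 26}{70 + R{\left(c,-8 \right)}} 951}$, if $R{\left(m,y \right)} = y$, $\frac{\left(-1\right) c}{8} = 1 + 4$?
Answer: $- \frac{5327739472657}{24370365942} \approx -218.62$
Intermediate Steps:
$c = -40$ ($c = - 8 \left(1 + 4\right) = \left(-8\right) 5 = -40$)
$\frac{103 \cdot 553}{-219026} - \frac{391867}{\frac{91 + 26}{70 + R{\left(c,-8 \right)}} 951} = \frac{103 \cdot 553}{-219026} - \frac{391867}{\frac{91 + 26}{70 - 8} \cdot 951} = 56959 \left(- \frac{1}{219026}\right) - \frac{391867}{\frac{117}{62} \cdot 951} = - \frac{56959}{219026} - \frac{391867}{117 \cdot \frac{1}{62} \cdot 951} = - \frac{56959}{219026} - \frac{391867}{\frac{117}{62} \cdot 951} = - \frac{56959}{219026} - \frac{391867}{\frac{111267}{62}} = - \frac{56959}{219026} - \frac{24295754}{111267} = - \frac{5327739472657}{24370365942}$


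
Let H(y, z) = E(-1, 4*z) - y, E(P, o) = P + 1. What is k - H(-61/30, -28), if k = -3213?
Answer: -96451/30 ≈ -3215.0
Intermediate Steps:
E(P, o) = 1 + P
H(y, z) = -y (H(y, z) = (1 - 1) - y = 0 - y = -y)
k - H(-61/30, -28) = -3213 - (-1)*(-61/30) = -3213 - (-1)*(-61*1/30) = -3213 - (-1)*(-61)/30 = -3213 - 1*61/30 = -3213 - 61/30 = -96451/30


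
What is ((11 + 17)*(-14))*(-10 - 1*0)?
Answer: 3920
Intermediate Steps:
((11 + 17)*(-14))*(-10 - 1*0) = (28*(-14))*(-10 + 0) = -392*(-10) = 3920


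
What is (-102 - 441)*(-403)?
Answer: 218829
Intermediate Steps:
(-102 - 441)*(-403) = -543*(-403) = 218829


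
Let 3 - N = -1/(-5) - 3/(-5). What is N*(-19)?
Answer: -209/5 ≈ -41.800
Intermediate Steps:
N = 11/5 (N = 3 - (-1/(-5) - 3/(-5)) = 3 - (-1*(-⅕) - 3*(-⅕)) = 3 - (⅕ + ⅗) = 3 - 1*⅘ = 3 - ⅘ = 11/5 ≈ 2.2000)
N*(-19) = (11/5)*(-19) = -209/5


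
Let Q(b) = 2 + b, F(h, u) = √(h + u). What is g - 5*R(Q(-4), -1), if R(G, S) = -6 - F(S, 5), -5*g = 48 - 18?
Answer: 34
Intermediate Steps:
g = -6 (g = -(48 - 18)/5 = -⅕*30 = -6)
R(G, S) = -6 - √(5 + S) (R(G, S) = -6 - √(S + 5) = -6 - √(5 + S))
g - 5*R(Q(-4), -1) = -6 - 5*(-6 - √(5 - 1)) = -6 - 5*(-6 - √4) = -6 - 5*(-6 - 1*2) = -6 - 5*(-6 - 2) = -6 - 5*(-8) = -6 + 40 = 34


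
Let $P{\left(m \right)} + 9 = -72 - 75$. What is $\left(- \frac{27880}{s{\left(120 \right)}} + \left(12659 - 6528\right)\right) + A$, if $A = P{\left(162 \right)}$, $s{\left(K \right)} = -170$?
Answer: $6139$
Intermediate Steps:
$P{\left(m \right)} = -156$ ($P{\left(m \right)} = -9 - 147 = -156$)
$A = -156$
$\left(- \frac{27880}{s{\left(120 \right)}} + \left(12659 - 6528\right)\right) + A = \left(- \frac{27880}{-170} + \left(12659 - 6528\right)\right) - 156 = \left(\left(-27880\right) \left(- \frac{1}{170}\right) + \left(12659 - 6528\right)\right) - 156 = \left(164 + 6131\right) - 156 = 6295 - 156 = 6139$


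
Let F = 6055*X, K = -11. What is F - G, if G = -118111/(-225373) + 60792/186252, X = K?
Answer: -13705189387642/205765549 ≈ -66606.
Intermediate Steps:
X = -11
G = 174996497/205765549 (G = -118111*(-1/225373) + 60792*(1/186252) = 118111/225373 + 298/913 = 174996497/205765549 ≈ 0.85047)
F = -66605 (F = 6055*(-11) = -66605)
F - G = -66605 - 1*174996497/205765549 = -66605 - 174996497/205765549 = -13705189387642/205765549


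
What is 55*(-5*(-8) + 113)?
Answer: 8415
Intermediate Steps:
55*(-5*(-8) + 113) = 55*(40 + 113) = 55*153 = 8415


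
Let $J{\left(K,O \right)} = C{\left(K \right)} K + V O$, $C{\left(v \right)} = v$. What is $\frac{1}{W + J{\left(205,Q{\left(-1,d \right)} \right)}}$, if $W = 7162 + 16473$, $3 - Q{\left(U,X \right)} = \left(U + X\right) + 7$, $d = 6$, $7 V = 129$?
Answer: $\frac{7}{458459} \approx 1.5269 \cdot 10^{-5}$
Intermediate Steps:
$V = \frac{129}{7}$ ($V = \frac{1}{7} \cdot 129 = \frac{129}{7} \approx 18.429$)
$Q{\left(U,X \right)} = -4 - U - X$ ($Q{\left(U,X \right)} = 3 - \left(\left(U + X\right) + 7\right) = 3 - \left(7 + U + X\right) = -4 - U - X$)
$J{\left(K,O \right)} = K^{2} + \frac{129 O}{7}$ ($J{\left(K,O \right)} = K K + \frac{129 O}{7} = K^{2} + \frac{129 O}{7}$)
$W = 23635$
$\frac{1}{W + J{\left(205,Q{\left(-1,d \right)} \right)}} = \frac{1}{23635 + \left(205^{2} + \frac{129 \left(-4 - -1 - 6\right)}{7}\right)} = \frac{1}{23635 + \left(42025 + \frac{129 \left(-4 + 1 - 6\right)}{7}\right)} = \frac{1}{23635 + \left(42025 + \frac{129}{7} \left(-9\right)\right)} = \frac{1}{23635 + \left(42025 - \frac{1161}{7}\right)} = \frac{1}{23635 + \frac{293014}{7}} = \frac{1}{\frac{458459}{7}} = \frac{7}{458459}$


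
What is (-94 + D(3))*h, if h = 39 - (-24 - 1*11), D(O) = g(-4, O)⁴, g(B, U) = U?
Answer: -962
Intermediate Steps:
D(O) = O⁴
h = 74 (h = 39 - (-24 - 11) = 39 - 1*(-35) = 39 + 35 = 74)
(-94 + D(3))*h = (-94 + 3⁴)*74 = (-94 + 81)*74 = -13*74 = -962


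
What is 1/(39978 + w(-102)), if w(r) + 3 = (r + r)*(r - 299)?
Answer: 1/121779 ≈ 8.2116e-6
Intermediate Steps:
w(r) = -3 + 2*r*(-299 + r) (w(r) = -3 + (r + r)*(r - 299) = -3 + (2*r)*(-299 + r) = -3 + 2*r*(-299 + r))
1/(39978 + w(-102)) = 1/(39978 + (-3 - 598*(-102) + 2*(-102)**2)) = 1/(39978 + (-3 + 60996 + 2*10404)) = 1/(39978 + (-3 + 60996 + 20808)) = 1/(39978 + 81801) = 1/121779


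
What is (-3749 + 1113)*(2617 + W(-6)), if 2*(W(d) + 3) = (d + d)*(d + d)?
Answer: -7080296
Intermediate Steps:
W(d) = -3 + 2*d² (W(d) = -3 + ((d + d)*(d + d))/2 = -3 + ((2*d)*(2*d))/2 = -3 + (4*d²)/2 = -3 + 2*d²)
(-3749 + 1113)*(2617 + W(-6)) = (-3749 + 1113)*(2617 + (-3 + 2*(-6)²)) = -2636*(2617 + (-3 + 2*36)) = -2636*(2617 + (-3 + 72)) = -2636*(2617 + 69) = -2636*2686 = -7080296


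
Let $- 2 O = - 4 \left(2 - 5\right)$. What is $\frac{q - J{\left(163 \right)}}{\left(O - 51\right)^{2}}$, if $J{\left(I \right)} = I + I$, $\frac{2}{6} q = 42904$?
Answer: $\frac{128386}{3249} \approx 39.516$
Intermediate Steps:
$q = 128712$ ($q = 3 \cdot 42904 = 128712$)
$J{\left(I \right)} = 2 I$
$O = -6$ ($O = - \frac{\left(-4\right) \left(2 - 5\right)}{2} = - \frac{\left(-4\right) \left(-3\right)}{2} = \left(- \frac{1}{2}\right) 12 = -6$)
$\frac{q - J{\left(163 \right)}}{\left(O - 51\right)^{2}} = \frac{128712 - 2 \cdot 163}{\left(-6 - 51\right)^{2}} = \frac{128712 - 326}{\left(-57\right)^{2}} = \frac{128712 - 326}{3249} = 128386 \cdot \frac{1}{3249} = \frac{128386}{3249}$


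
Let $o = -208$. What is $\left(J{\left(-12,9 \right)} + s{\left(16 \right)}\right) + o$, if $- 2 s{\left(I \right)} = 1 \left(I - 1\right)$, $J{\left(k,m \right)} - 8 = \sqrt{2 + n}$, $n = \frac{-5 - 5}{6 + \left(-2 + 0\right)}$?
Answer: $- \frac{415}{2} + \frac{i \sqrt{2}}{2} \approx -207.5 + 0.70711 i$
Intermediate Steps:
$n = - \frac{5}{2}$ ($n = - \frac{10}{6 - 2} = - \frac{10}{4} = \left(-10\right) \frac{1}{4} = - \frac{5}{2} \approx -2.5$)
$J{\left(k,m \right)} = 8 + \frac{i \sqrt{2}}{2}$ ($J{\left(k,m \right)} = 8 + \sqrt{2 - \frac{5}{2}} = 8 + \sqrt{- \frac{1}{2}} = 8 + \frac{i \sqrt{2}}{2}$)
$s{\left(I \right)} = \frac{1}{2} - \frac{I}{2}$ ($s{\left(I \right)} = - \frac{1 \left(I - 1\right)}{2} = - \frac{1 \left(-1 + I\right)}{2} = - \frac{-1 + I}{2} = \frac{1}{2} - \frac{I}{2}$)
$\left(J{\left(-12,9 \right)} + s{\left(16 \right)}\right) + o = \left(\left(8 + \frac{i \sqrt{2}}{2}\right) + \left(\frac{1}{2} - 8\right)\right) - 208 = \left(\left(8 + \frac{i \sqrt{2}}{2}\right) - \frac{15}{2}\right) - 208 = \left(\frac{1}{2} + \frac{i \sqrt{2}}{2}\right) - 208 = - \frac{415}{2} + \frac{i \sqrt{2}}{2}$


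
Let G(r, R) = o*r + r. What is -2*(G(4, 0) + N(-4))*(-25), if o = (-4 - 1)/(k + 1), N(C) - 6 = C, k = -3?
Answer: 800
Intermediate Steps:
N(C) = 6 + C
o = 5/2 (o = (-4 - 1)/(-3 + 1) = -5/(-2) = -5*(-½) = 5/2 ≈ 2.5000)
G(r, R) = 7*r/2 (G(r, R) = 5*r/2 + r = 7*r/2)
-2*(G(4, 0) + N(-4))*(-25) = -2*((7/2)*4 + (6 - 4))*(-25) = -2*(14 + 2)*(-25) = -2*16*(-25) = -32*(-25) = 800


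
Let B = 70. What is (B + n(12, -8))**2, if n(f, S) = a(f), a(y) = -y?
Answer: 3364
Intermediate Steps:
n(f, S) = -f
(B + n(12, -8))**2 = (70 - 1*12)**2 = (70 - 12)**2 = 58**2 = 3364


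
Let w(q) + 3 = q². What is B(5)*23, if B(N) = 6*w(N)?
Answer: 3036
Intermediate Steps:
w(q) = -3 + q²
B(N) = -18 + 6*N² (B(N) = 6*(-3 + N²) = -18 + 6*N²)
B(5)*23 = (-18 + 6*5²)*23 = (-18 + 6*25)*23 = (-18 + 150)*23 = 132*23 = 3036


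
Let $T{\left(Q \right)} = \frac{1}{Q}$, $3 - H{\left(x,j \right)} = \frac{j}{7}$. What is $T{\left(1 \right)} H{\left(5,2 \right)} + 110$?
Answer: $\frac{789}{7} \approx 112.71$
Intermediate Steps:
$H{\left(x,j \right)} = 3 - \frac{j}{7}$
$T{\left(1 \right)} H{\left(5,2 \right)} + 110 = \frac{3 - \frac{2}{7}}{1} + 110 = 1 \left(3 - \frac{2}{7}\right) + 110 = 1 \cdot \frac{19}{7} + 110 = \frac{19}{7} + 110 = \frac{789}{7}$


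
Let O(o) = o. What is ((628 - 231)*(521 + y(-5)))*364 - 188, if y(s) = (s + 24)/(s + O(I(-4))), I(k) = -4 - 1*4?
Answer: 75077276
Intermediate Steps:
I(k) = -8 (I(k) = -4 - 4 = -8)
y(s) = (24 + s)/(-8 + s) (y(s) = (s + 24)/(s - 8) = (24 + s)/(-8 + s))
((628 - 231)*(521 + y(-5)))*364 - 188 = ((628 - 231)*(521 + (24 - 5)/(-8 - 5)))*364 - 188 = (397*(521 + 19/(-13)))*364 - 188 = (397*(521 - 1/13*19))*364 - 188 = (397*(521 - 19/13))*364 - 188 = (397*(6754/13))*364 - 188 = (2681338/13)*364 - 188 = 75077464 - 188 = 75077276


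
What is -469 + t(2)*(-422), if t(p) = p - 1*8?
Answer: 2063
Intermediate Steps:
t(p) = -8 + p (t(p) = p - 8 = -8 + p)
-469 + t(2)*(-422) = -469 + (-8 + 2)*(-422) = -469 - 6*(-422) = -469 + 2532 = 2063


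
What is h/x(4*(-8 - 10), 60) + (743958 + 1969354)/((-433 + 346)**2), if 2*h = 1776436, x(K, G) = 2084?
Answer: 6188732125/7886898 ≈ 784.69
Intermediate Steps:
h = 888218 (h = (1/2)*1776436 = 888218)
h/x(4*(-8 - 10), 60) + (743958 + 1969354)/((-433 + 346)**2) = 888218/2084 + (743958 + 1969354)/((-433 + 346)**2) = 888218*(1/2084) + 2713312/((-87)**2) = 444109/1042 + 2713312/7569 = 6188732125/7886898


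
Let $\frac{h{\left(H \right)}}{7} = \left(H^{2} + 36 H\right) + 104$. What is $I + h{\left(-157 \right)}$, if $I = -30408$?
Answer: $103299$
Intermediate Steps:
$h{\left(H \right)} = 728 + 7 H^{2} + 252 H$ ($h{\left(H \right)} = 7 \left(\left(H^{2} + 36 H\right) + 104\right) = 7 \left(104 + H^{2} + 36 H\right) = 728 + 7 H^{2} + 252 H$)
$I + h{\left(-157 \right)} = -30408 + \left(728 + 7 \left(-157\right)^{2} + 252 \left(-157\right)\right) = -30408 + \left(728 + 7 \cdot 24649 - 39564\right) = -30408 + \left(728 + 172543 - 39564\right) = -30408 + 133707 = 103299$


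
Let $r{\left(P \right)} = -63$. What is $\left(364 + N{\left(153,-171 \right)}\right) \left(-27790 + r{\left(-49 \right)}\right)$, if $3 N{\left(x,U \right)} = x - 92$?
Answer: $- \frac{32114509}{3} \approx -1.0705 \cdot 10^{7}$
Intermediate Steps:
$N{\left(x,U \right)} = - \frac{92}{3} + \frac{x}{3}$ ($N{\left(x,U \right)} = \frac{x - 92}{3} = \frac{-92 + x}{3} = - \frac{92}{3} + \frac{x}{3}$)
$\left(364 + N{\left(153,-171 \right)}\right) \left(-27790 + r{\left(-49 \right)}\right) = \left(364 + \left(- \frac{92}{3} + \frac{1}{3} \cdot 153\right)\right) \left(-27790 - 63\right) = \left(364 + \left(- \frac{92}{3} + 51\right)\right) \left(-27853\right) = \left(364 + \frac{61}{3}\right) \left(-27853\right) = \frac{1153}{3} \left(-27853\right) = - \frac{32114509}{3}$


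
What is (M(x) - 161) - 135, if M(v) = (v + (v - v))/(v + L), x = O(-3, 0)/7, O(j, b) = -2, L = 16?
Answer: -16281/55 ≈ -296.02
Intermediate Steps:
x = -2/7 ≈ -0.28571
M(v) = v/(16 + v) (M(v) = (v + (v - v))/(v + 16) = (v + 0)/(16 + v) = v/(16 + v))
(M(x) - 161) - 135 = (-2/(7*(16 - 2/7)) - 161) - 135 = (-2/(7*110/7) - 161) - 135 = (-2/7*7/110 - 161) - 135 = (-1/55 - 161) - 135 = -8856/55 - 135 = -16281/55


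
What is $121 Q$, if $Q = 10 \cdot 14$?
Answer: $16940$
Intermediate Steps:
$Q = 140$
$121 Q = 121 \cdot 140 = 16940$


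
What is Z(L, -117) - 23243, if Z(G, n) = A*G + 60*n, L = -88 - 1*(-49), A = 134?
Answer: -35489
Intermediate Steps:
L = -39 (L = -88 + 49 = -39)
Z(G, n) = 60*n + 134*G (Z(G, n) = 134*G + 60*n = 60*n + 134*G)
Z(L, -117) - 23243 = (60*(-117) + 134*(-39)) - 23243 = (-7020 - 5226) - 23243 = -12246 - 23243 = -35489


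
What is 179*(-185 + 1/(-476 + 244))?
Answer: -7682859/232 ≈ -33116.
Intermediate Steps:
179*(-185 + 1/(-476 + 244)) = 179*(-185 + 1/(-232)) = 179*(-185 - 1/232) = 179*(-42921/232) = -7682859/232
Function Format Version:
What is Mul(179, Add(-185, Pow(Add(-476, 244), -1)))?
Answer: Rational(-7682859, 232) ≈ -33116.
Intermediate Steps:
Mul(179, Add(-185, Pow(Add(-476, 244), -1))) = Mul(179, Add(-185, Pow(-232, -1))) = Mul(179, Add(-185, Rational(-1, 232))) = Mul(179, Rational(-42921, 232)) = Rational(-7682859, 232)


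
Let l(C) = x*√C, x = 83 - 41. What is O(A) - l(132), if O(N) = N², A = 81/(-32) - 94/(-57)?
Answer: 2588881/3326976 - 84*√33 ≈ -481.77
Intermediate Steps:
x = 42
A = -1609/1824 (A = 81*(-1/32) - 94*(-1/57) = -81/32 + 94/57 = -1609/1824 ≈ -0.88213)
l(C) = 42*√C
O(A) - l(132) = (-1609/1824)² - 42*√132 = 2588881/3326976 - 42*2*√33 = 2588881/3326976 - 84*√33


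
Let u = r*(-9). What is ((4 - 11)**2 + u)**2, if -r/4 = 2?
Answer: 14641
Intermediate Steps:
r = -8 (r = -4*2 = -8)
u = 72 (u = -8*(-9) = 72)
((4 - 11)**2 + u)**2 = ((4 - 11)**2 + 72)**2 = ((-7)**2 + 72)**2 = (49 + 72)**2 = 121**2 = 14641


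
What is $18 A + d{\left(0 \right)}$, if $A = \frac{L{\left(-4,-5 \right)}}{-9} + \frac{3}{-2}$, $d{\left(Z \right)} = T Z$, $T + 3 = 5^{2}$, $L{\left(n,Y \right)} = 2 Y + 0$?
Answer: $-7$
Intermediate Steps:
$L{\left(n,Y \right)} = 2 Y$
$T = 22$ ($T = -3 + 5^{2} = -3 + 25 = 22$)
$d{\left(Z \right)} = 22 Z$
$A = - \frac{7}{18}$ ($A = \frac{2 \left(-5\right)}{-9} + \frac{3}{-2} = \left(-10\right) \left(- \frac{1}{9}\right) + 3 \left(- \frac{1}{2}\right) = \frac{10}{9} - \frac{3}{2} = - \frac{7}{18} \approx -0.38889$)
$18 A + d{\left(0 \right)} = 18 \left(- \frac{7}{18}\right) + 22 \cdot 0 = -7 + 0 = -7$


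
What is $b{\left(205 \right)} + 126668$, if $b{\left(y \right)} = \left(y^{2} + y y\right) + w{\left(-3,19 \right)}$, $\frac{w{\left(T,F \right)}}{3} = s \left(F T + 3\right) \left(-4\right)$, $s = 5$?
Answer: $213958$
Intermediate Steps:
$w{\left(T,F \right)} = -180 - 60 F T$ ($w{\left(T,F \right)} = 3 \cdot 5 \left(F T + 3\right) \left(-4\right) = 3 \cdot 5 \left(3 + F T\right) \left(-4\right) = 3 \left(15 + 5 F T\right) \left(-4\right) = 3 \left(-60 - 20 F T\right) = -180 - 60 F T$)
$b{\left(y \right)} = 3240 + 2 y^{2}$ ($b{\left(y \right)} = \left(y^{2} + y y\right) - \left(180 + 1140 \left(-3\right)\right) = \left(y^{2} + y^{2}\right) + \left(-180 + 3420\right) = 2 y^{2} + 3240 = 3240 + 2 y^{2}$)
$b{\left(205 \right)} + 126668 = \left(3240 + 2 \cdot 205^{2}\right) + 126668 = \left(3240 + 2 \cdot 42025\right) + 126668 = \left(3240 + 84050\right) + 126668 = 87290 + 126668 = 213958$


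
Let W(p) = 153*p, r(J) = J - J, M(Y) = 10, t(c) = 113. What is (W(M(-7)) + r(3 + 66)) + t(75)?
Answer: 1643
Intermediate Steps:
r(J) = 0
(W(M(-7)) + r(3 + 66)) + t(75) = (153*10 + 0) + 113 = (1530 + 0) + 113 = 1530 + 113 = 1643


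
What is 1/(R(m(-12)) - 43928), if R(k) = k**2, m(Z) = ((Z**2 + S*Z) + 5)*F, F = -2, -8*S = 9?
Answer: 1/61697 ≈ 1.6208e-5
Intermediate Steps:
S = -9/8 (S = -1/8*9 = -9/8 ≈ -1.1250)
m(Z) = -10 - 2*Z**2 + 9*Z/4 (m(Z) = ((Z**2 - 9*Z/8) + 5)*(-2) = (5 + Z**2 - 9*Z/8)*(-2) = -10 - 2*Z**2 + 9*Z/4)
1/(R(m(-12)) - 43928) = 1/((-10 - 2*(-12)**2 + (9/4)*(-12))**2 - 43928) = 1/((-10 - 2*144 - 27)**2 - 43928) = 1/((-10 - 288 - 27)**2 - 43928) = 1/((-325)**2 - 43928) = 1/(105625 - 43928) = 1/61697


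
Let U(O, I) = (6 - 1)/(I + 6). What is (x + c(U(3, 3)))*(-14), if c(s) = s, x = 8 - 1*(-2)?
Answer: -1330/9 ≈ -147.78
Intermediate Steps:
U(O, I) = 5/(6 + I)
x = 10 (x = 8 + 2 = 10)
(x + c(U(3, 3)))*(-14) = (10 + 5/(6 + 3))*(-14) = (10 + 5/9)*(-14) = (95/9)*(-14) = -1330/9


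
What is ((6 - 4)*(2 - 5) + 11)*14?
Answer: 70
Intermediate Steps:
((6 - 4)*(2 - 5) + 11)*14 = (2*(-3) + 11)*14 = (-6 + 11)*14 = 5*14 = 70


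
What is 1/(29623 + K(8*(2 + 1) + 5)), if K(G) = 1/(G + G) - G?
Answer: 58/1716453 ≈ 3.3791e-5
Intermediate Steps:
K(G) = 1/(2*G) - G
1/(29623 + K(8*(2 + 1) + 5)) = 1/(29623 + (1/(2*(8*(2 + 1) + 5)) - (8*(2 + 1) + 5))) = 1/(29623 + (1/(2*(8*3 + 5)) - (8*3 + 5))) = 1/(29623 + (1/(2*(24 + 5)) - (24 + 5))) = 1/(29623 + ((½)/29 - 1*29)) = 1/(29623 + ((½)*(1/29) - 29)) = 1/(29623 + (1/58 - 29)) = 1/(29623 - 1681/58) = 1/(1716453/58) = 58/1716453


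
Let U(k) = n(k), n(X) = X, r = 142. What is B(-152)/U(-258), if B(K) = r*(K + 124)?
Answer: 1988/129 ≈ 15.411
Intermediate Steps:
B(K) = 17608 + 142*K (B(K) = 142*(K + 124) = 142*(124 + K) = 17608 + 142*K)
U(k) = k
B(-152)/U(-258) = (17608 + 142*(-152))/(-258) = (17608 - 21584)*(-1/258) = -3976*(-1/258) = 1988/129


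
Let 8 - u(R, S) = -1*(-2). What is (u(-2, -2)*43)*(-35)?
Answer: -9030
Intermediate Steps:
u(R, S) = 6 (u(R, S) = 8 - (-1)*(-2) = 8 - 1*2 = 8 - 2 = 6)
(u(-2, -2)*43)*(-35) = (6*43)*(-35) = 258*(-35) = -9030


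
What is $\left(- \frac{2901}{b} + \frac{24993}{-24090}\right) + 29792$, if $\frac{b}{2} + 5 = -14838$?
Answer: $\frac{1775387659081}{59594645} \approx 29791.0$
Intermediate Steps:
$b = -29686$ ($b = -10 + 2 \left(-14838\right) = -10 - 29676 = -29686$)
$\left(- \frac{2901}{b} + \frac{24993}{-24090}\right) + 29792 = \left(- \frac{2901}{-29686} + \frac{24993}{-24090}\right) + 29792 = \left(\left(-2901\right) \left(- \frac{1}{29686}\right) + 24993 \left(- \frac{1}{24090}\right)\right) + 29792 = \left(\frac{2901}{29686} - \frac{8331}{8030}\right) + 29792 = - \frac{56004759}{59594645} + 29792 = \frac{1775387659081}{59594645}$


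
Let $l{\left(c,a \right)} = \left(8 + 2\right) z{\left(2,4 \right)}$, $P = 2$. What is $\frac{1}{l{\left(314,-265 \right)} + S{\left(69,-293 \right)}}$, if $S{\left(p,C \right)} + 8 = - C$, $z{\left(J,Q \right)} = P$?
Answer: $\frac{1}{305} \approx 0.0032787$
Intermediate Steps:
$z{\left(J,Q \right)} = 2$
$l{\left(c,a \right)} = 20$ ($l{\left(c,a \right)} = \left(8 + 2\right) 2 = 10 \cdot 2 = 20$)
$S{\left(p,C \right)} = -8 - C$
$\frac{1}{l{\left(314,-265 \right)} + S{\left(69,-293 \right)}} = \frac{1}{20 - -285} = \frac{1}{20 + \left(-8 + 293\right)} = \frac{1}{20 + 285} = \frac{1}{305}$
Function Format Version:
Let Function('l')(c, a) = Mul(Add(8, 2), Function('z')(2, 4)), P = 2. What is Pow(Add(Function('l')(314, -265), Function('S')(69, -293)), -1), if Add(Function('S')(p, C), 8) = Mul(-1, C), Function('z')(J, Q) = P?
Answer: Rational(1, 305) ≈ 0.0032787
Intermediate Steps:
Function('z')(J, Q) = 2
Function('l')(c, a) = 20 (Function('l')(c, a) = Mul(Add(8, 2), 2) = Mul(10, 2) = 20)
Function('S')(p, C) = Add(-8, Mul(-1, C))
Pow(Add(Function('l')(314, -265), Function('S')(69, -293)), -1) = Pow(Add(20, Add(-8, Mul(-1, -293))), -1) = Pow(Add(20, Add(-8, 293)), -1) = Pow(Add(20, 285), -1) = Pow(305, -1) = Rational(1, 305)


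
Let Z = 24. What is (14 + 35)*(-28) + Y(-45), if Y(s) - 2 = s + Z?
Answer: -1391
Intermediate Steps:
Y(s) = 26 + s (Y(s) = 2 + (s + 24) = 2 + (24 + s) = 26 + s)
(14 + 35)*(-28) + Y(-45) = (14 + 35)*(-28) + (26 - 45) = 49*(-28) - 19 = -1372 - 19 = -1391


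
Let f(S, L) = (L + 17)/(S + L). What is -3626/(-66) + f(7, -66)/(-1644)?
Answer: 58617377/1066956 ≈ 54.939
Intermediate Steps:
f(S, L) = (17 + L)/(L + S)
-3626/(-66) + f(7, -66)/(-1644) = -3626/(-66) + ((17 - 66)/(-66 + 7))/(-1644) = -3626*(-1/66) + (-49/(-59))*(-1/1644) = 1813/33 - 1/59*(-49)*(-1/1644) = 1813/33 + (49/59)*(-1/1644) = 1813/33 - 49/96996 = 58617377/1066956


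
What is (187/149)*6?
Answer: 1122/149 ≈ 7.5302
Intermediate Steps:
(187/149)*6 = 1122/149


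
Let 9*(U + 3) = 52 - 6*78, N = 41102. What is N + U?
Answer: 369475/9 ≈ 41053.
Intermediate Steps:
U = -443/9 (U = -3 + (52 - 6*78)/9 = -3 + (52 - 468)/9 = -3 + (⅑)*(-416) = -3 - 416/9 = -443/9 ≈ -49.222)
N + U = 41102 - 443/9 = 369475/9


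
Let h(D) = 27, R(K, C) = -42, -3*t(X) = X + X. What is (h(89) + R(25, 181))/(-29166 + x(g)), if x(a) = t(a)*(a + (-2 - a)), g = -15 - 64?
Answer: 45/87814 ≈ 0.00051245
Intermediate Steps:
g = -79
t(X) = -2*X/3 (t(X) = -(X + X)/3 = -2*X/3)
x(a) = 4*a/3 (x(a) = (-2*a/3)*(a + (-2 - a)) = -2*a/3*(-2) = 4*a/3)
(h(89) + R(25, 181))/(-29166 + x(g)) = (27 - 42)/(-29166 + (4/3)*(-79)) = -15/(-29166 - 316/3) = -15/(-87814/3) = -15*(-3/87814) = 45/87814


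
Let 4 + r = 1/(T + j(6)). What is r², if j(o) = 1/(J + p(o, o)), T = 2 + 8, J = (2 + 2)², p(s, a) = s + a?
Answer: 1201216/78961 ≈ 15.213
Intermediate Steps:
p(s, a) = a + s
J = 16 (J = 4² = 16)
T = 10
j(o) = 1/(16 + 2*o) (j(o) = 1/(16 + (o + o)) = 1/(16 + 2*o))
r = -1096/281 (r = -4 + 1/(10 + 1/(2*(8 + 6))) = -4 + 1/(10 + (½)/14) = -4 + 1/(10 + (½)*(1/14)) = -4 + 1/(10 + 1/28) = -4 + 1/(281/28) = -4 + 28/281 = -1096/281 ≈ -3.9004)
r² = (-1096/281)² = 1201216/78961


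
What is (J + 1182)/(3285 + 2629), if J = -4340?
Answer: -1579/2957 ≈ -0.53399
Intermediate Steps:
(J + 1182)/(3285 + 2629) = (-4340 + 1182)/(3285 + 2629) = -3158/5914 = -3158*1/5914 = -1579/2957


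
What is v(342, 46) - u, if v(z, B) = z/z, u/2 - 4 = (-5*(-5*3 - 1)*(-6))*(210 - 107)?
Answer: 98873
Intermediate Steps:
u = -98872 (u = 8 + 2*((-5*(-5*3 - 1)*(-6))*(210 - 107)) = 8 + 2*((-5*(-15 - 1)*(-6))*103) = 8 + 2*((-5*(-16)*(-6))*103) = 8 + 2*((80*(-6))*103) = 8 + 2*(-480*103) = 8 + 2*(-49440) = 8 - 98880 = -98872)
v(z, B) = 1
v(342, 46) - u = 1 - 1*(-98872) = 1 + 98872 = 98873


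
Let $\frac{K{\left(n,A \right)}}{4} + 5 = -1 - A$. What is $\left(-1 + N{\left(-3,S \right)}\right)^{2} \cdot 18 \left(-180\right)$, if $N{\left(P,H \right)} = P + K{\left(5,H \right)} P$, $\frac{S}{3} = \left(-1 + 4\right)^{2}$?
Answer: $-497871360$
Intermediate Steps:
$K{\left(n,A \right)} = -24 - 4 A$ ($K{\left(n,A \right)} = -20 + 4 \left(-1 - A\right) = -20 - \left(4 + 4 A\right) = -24 - 4 A$)
$S = 27$ ($S = 3 \left(-1 + 4\right)^{2} = 3 \cdot 3^{2} = 3 \cdot 9 = 27$)
$N{\left(P,H \right)} = P + P \left(-24 - 4 H\right)$ ($N{\left(P,H \right)} = P + \left(-24 - 4 H\right) P = P + P \left(-24 - 4 H\right)$)
$\left(-1 + N{\left(-3,S \right)}\right)^{2} \cdot 18 \left(-180\right) = \left(-1 - - 3 \left(23 + 4 \cdot 27\right)\right)^{2} \cdot 18 \left(-180\right) = \left(-1 - - 3 \left(23 + 108\right)\right)^{2} \cdot 18 \left(-180\right) = \left(-1 - \left(-3\right) 131\right)^{2} \cdot 18 \left(-180\right) = \left(-1 + 393\right)^{2} \cdot 18 \left(-180\right) = 392^{2} \cdot 18 \left(-180\right) = 153664 \cdot 18 \left(-180\right) = 2765952 \left(-180\right) = -497871360$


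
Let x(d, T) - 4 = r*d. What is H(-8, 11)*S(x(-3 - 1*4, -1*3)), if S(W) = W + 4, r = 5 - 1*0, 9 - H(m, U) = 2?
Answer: -189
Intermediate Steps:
H(m, U) = 7 (H(m, U) = 9 - 1*2 = 9 - 2 = 7)
r = 5 (r = 5 + 0 = 5)
x(d, T) = 4 + 5*d
S(W) = 4 + W
H(-8, 11)*S(x(-3 - 1*4, -1*3)) = 7*(4 + (4 + 5*(-3 - 1*4))) = 7*(4 + (4 + 5*(-3 - 4))) = 7*(4 + (4 + 5*(-7))) = 7*(4 + (4 - 35)) = 7*(4 - 31) = 7*(-27) = -189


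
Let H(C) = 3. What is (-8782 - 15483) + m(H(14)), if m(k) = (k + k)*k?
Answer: -24247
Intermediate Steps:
m(k) = 2*k² (m(k) = (2*k)*k = 2*k²)
(-8782 - 15483) + m(H(14)) = (-8782 - 15483) + 2*3² = -24265 + 2*9 = -24265 + 18 = -24247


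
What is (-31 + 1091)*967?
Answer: 1025020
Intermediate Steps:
(-31 + 1091)*967 = 1060*967 = 1025020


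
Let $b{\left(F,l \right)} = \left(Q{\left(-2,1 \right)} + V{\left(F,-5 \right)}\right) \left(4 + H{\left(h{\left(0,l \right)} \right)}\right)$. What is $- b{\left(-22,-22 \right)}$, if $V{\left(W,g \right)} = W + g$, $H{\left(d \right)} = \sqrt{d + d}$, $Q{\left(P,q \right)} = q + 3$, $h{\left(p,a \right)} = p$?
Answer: $92$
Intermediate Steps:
$Q{\left(P,q \right)} = 3 + q$
$H{\left(d \right)} = \sqrt{2} \sqrt{d}$ ($H{\left(d \right)} = \sqrt{2 d} = \sqrt{2} \sqrt{d}$)
$b{\left(F,l \right)} = -4 + 4 F$ ($b{\left(F,l \right)} = \left(\left(3 + 1\right) + \left(F - 5\right)\right) \left(4 + \sqrt{2} \sqrt{0}\right) = \left(4 + \left(-5 + F\right)\right) \left(4 + \sqrt{2} \cdot 0\right) = \left(-1 + F\right) \left(4 + 0\right) = \left(-1 + F\right) 4 = -4 + 4 F$)
$- b{\left(-22,-22 \right)} = - (-4 + 4 \left(-22\right)) = - (-4 - 88) = \left(-1\right) \left(-92\right) = 92$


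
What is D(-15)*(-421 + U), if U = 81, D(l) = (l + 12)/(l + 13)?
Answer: -510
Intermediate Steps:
D(l) = (12 + l)/(13 + l)
D(-15)*(-421 + U) = ((12 - 15)/(13 - 15))*(-421 + 81) = (-3/(-2))*(-340) = -1/2*(-3)*(-340) = (3/2)*(-340) = -510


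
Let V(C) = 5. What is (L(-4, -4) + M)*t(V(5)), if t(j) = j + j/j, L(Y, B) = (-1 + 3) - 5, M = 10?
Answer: 42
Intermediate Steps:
L(Y, B) = -3 (L(Y, B) = 2 - 5 = -3)
t(j) = 1 + j (t(j) = j + 1 = 1 + j)
(L(-4, -4) + M)*t(V(5)) = (-3 + 10)*(1 + 5) = 7*6 = 42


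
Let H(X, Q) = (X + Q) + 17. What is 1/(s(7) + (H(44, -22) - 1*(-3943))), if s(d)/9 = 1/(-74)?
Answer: 74/294659 ≈ 0.00025114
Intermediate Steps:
s(d) = -9/74 (s(d) = 9/(-74) = 9*(-1/74) = -9/74)
H(X, Q) = 17 + Q + X (H(X, Q) = (Q + X) + 17 = 17 + Q + X)
1/(s(7) + (H(44, -22) - 1*(-3943))) = 1/(-9/74 + ((17 - 22 + 44) - 1*(-3943))) = 1/(-9/74 + (39 + 3943)) = 1/(-9/74 + 3982) = 1/(294659/74) = 74/294659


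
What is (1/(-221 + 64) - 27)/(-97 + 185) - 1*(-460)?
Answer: 793890/1727 ≈ 459.69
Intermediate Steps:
(1/(-221 + 64) - 27)/(-97 + 185) - 1*(-460) = (1/(-157) - 27)/88 + 460 = (-1/157 - 27)*(1/88) + 460 = -4240/157*1/88 + 460 = -530/1727 + 460 = 793890/1727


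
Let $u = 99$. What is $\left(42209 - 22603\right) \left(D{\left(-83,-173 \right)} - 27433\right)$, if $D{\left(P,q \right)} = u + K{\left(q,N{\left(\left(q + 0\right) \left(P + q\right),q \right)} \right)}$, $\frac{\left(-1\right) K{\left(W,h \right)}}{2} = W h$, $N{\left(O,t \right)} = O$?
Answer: $299899532284$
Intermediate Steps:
$K{\left(W,h \right)} = - 2 W h$
$D{\left(P,q \right)} = 99 - 2 q^{2} \left(P + q\right)$ ($D{\left(P,q \right)} = 99 - 2 q \left(q + 0\right) \left(P + q\right) = 99 - 2 q q \left(P + q\right) = 99 - 2 q^{2} \left(P + q\right)$)
$\left(42209 - 22603\right) \left(D{\left(-83,-173 \right)} - 27433\right) = \left(42209 - 22603\right) \left(\left(99 - 2 \left(-173\right)^{2} \left(-83 - 173\right)\right) - 27433\right) = \left(42209 - 22603\right) \left(\left(99 - 59858 \left(-256\right)\right) - 27433\right) = 19606 \left(\left(99 + 15323648\right) - 27433\right) = 19606 \left(15323747 - 27433\right) = 19606 \cdot 15296314 = 299899532284$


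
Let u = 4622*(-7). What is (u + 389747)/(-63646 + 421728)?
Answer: 357393/358082 ≈ 0.99808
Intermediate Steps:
u = -32354
(u + 389747)/(-63646 + 421728) = (-32354 + 389747)/(-63646 + 421728) = 357393/358082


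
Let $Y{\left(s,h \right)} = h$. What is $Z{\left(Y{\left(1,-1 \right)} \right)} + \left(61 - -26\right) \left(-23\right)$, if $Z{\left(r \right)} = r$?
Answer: $-2002$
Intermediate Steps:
$Z{\left(Y{\left(1,-1 \right)} \right)} + \left(61 - -26\right) \left(-23\right) = -1 + \left(61 - -26\right) \left(-23\right) = -1 + \left(61 + 26\right) \left(-23\right) = -1 + 87 \left(-23\right) = -1 - 2001 = -2002$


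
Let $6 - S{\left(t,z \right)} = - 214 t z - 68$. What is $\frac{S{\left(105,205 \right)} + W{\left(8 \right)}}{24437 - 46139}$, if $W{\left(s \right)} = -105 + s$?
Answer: $- \frac{4606327}{21702} \approx -212.25$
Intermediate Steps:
$S{\left(t,z \right)} = 74 + 214 t z$ ($S{\left(t,z \right)} = 6 - \left(- 214 t z - 68\right) = 6 - \left(-68 - 214 t z\right) = 6 + \left(68 + 214 t z\right) = 74 + 214 t z$)
$\frac{S{\left(105,205 \right)} + W{\left(8 \right)}}{24437 - 46139} = \frac{\left(74 + 214 \cdot 105 \cdot 205\right) + \left(-105 + 8\right)}{24437 - 46139} = \frac{\left(74 + 4606350\right) - 97}{-21702} = \left(4606424 - 97\right) \left(- \frac{1}{21702}\right) = 4606327 \left(- \frac{1}{21702}\right) = - \frac{4606327}{21702}$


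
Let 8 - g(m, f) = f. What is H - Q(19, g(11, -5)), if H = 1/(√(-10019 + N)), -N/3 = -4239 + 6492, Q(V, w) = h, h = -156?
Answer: 156 - I*√16778/16778 ≈ 156.0 - 0.0077202*I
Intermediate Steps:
g(m, f) = 8 - f
Q(V, w) = -156
N = -6759 (N = -3*(-4239 + 6492) = -3*2253 = -6759)
H = -I*√16778/16778 (H = 1/(√(-10019 - 6759)) = 1/(√(-16778)) = 1/(I*√16778) = -I*√16778/16778 ≈ -0.0077202*I)
H - Q(19, g(11, -5)) = -I*√16778/16778 - 1*(-156) = -I*√16778/16778 + 156 = 156 - I*√16778/16778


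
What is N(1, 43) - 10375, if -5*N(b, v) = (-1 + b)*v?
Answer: -10375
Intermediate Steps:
N(b, v) = -v*(-1 + b)/5 (N(b, v) = -(-1 + b)*v/5 = -v*(-1 + b)/5)
N(1, 43) - 10375 = (1/5)*43*(1 - 1*1) - 10375 = (1/5)*43*(1 - 1) - 10375 = (1/5)*43*0 - 10375 = 0 - 10375 = -10375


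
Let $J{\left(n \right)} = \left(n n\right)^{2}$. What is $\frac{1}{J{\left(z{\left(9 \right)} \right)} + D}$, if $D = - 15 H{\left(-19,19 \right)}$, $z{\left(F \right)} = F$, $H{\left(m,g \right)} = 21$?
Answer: $\frac{1}{6246} \approx 0.0001601$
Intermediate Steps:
$J{\left(n \right)} = n^{4}$ ($J{\left(n \right)} = \left(n^{2}\right)^{2} = n^{4}$)
$D = -315$ ($D = \left(-15\right) 21 = -315$)
$\frac{1}{J{\left(z{\left(9 \right)} \right)} + D} = \frac{1}{9^{4} - 315} = \frac{1}{6561 - 315} = \frac{1}{6246}$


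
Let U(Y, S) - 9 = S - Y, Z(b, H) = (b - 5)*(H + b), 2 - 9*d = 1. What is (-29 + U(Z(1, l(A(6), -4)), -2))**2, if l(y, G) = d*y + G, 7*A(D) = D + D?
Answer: 487204/441 ≈ 1104.8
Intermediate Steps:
d = 1/9 (d = 2/9 - 1/9*1 = 2/9 - 1/9 = 1/9 ≈ 0.11111)
A(D) = 2*D/7 (A(D) = (D + D)/7 = (2*D)/7 = 2*D/7)
l(y, G) = G + y/9 (l(y, G) = y/9 + G = G + y/9)
Z(b, H) = (-5 + b)*(H + b)
U(Y, S) = 9 + S - Y (U(Y, S) = 9 + (S - Y) = 9 + S - Y)
(-29 + U(Z(1, l(A(6), -4)), -2))**2 = (-29 + (9 - 2 - (1**2 - 5*(-4 + ((2/7)*6)/9) - 5*1 + (-4 + ((2/7)*6)/9)*1)))**2 = (-29 + (9 - 2 - (1 - 5*(-4 + (1/9)*(12/7)) - 5 + (-4 + (1/9)*(12/7))*1)))**2 = (-29 + (9 - 2 - (1 - 5*(-4 + 4/21) - 5 + (-4 + 4/21)*1)))**2 = (-29 + (9 - 2 - (1 - 5*(-80/21) - 5 - 80/21*1)))**2 = (-29 + (9 - 2 - (1 + 400/21 - 5 - 80/21)))**2 = (-29 + (9 - 2 - 1*236/21))**2 = (-29 + (9 - 2 - 236/21))**2 = (-29 - 89/21)**2 = (-698/21)**2 = 487204/441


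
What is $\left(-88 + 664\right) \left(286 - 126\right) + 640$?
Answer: $92800$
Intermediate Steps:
$\left(-88 + 664\right) \left(286 - 126\right) + 640 = 576 \left(286 - 126\right) + 640 = 576 \cdot 160 + 640 = 92160 + 640 = 92800$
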